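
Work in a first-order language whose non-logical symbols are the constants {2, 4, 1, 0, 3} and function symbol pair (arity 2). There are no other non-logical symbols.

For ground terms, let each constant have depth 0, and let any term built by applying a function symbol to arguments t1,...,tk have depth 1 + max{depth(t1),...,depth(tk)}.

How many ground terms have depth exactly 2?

Count level by level. With function symbols pair/2, the terms of depth ≤ k are the 5 constants together with each function applied to depth-≤(k−1) tuples, so N_k = 5 + N_{k-1}^2.
N_0 = 5
N_1 = 5 + 5^2 = 30
N_2 = 5 + 30^2 = 905
Terms of depth exactly 2: N_2 − N_1 = 905 − 30 = 875.

875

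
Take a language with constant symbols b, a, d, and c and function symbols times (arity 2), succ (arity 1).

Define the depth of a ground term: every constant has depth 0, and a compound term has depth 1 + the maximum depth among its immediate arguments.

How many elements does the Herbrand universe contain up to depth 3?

Write N_k for the number of ground terms of depth ≤ k. A term of depth ≤ k is either a constant or a function symbol applied to arguments of depth ≤ k−1, so N_k = 4 + N_{k-1}^2 + N_{k-1}.
N_0 = 4
N_1 = 4 + 4^2 + 4 = 24
N_2 = 4 + 24^2 + 24 = 604
N_3 = 4 + 604^2 + 604 = 365424

365424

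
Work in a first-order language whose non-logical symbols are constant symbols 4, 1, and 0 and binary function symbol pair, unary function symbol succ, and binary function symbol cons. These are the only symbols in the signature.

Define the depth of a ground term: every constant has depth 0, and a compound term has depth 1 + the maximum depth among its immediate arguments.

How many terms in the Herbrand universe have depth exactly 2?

1155

Write N_k for the number of ground terms of depth ≤ k. A term of depth ≤ k is either a constant or a function symbol applied to arguments of depth ≤ k−1, so N_k = 3 + N_{k-1}^2 + N_{k-1} + N_{k-1}^2.
N_0 = 3
N_1 = 3 + 3^2 + 3 + 3^2 = 24
N_2 = 3 + 24^2 + 24 + 24^2 = 1179
Terms of depth exactly 2: N_2 − N_1 = 1179 − 24 = 1155.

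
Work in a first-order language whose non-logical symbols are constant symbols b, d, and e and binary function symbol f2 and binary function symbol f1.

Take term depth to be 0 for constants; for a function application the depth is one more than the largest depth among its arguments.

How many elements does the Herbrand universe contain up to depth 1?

Write N_k for the number of ground terms of depth ≤ k. A term of depth ≤ k is either a constant or a function symbol applied to arguments of depth ≤ k−1, so N_k = 3 + N_{k-1}^2 + N_{k-1}^2.
N_0 = 3
N_1 = 3 + 3^2 + 3^2 = 21

21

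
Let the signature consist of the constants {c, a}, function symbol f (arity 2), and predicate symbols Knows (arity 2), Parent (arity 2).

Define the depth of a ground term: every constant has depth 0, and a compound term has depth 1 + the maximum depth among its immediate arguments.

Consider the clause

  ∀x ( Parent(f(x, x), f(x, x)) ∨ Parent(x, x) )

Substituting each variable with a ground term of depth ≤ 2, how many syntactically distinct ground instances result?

38

Ground terms of depth ≤ 2:
  Write N_k for the number of ground terms of depth ≤ k. A term of depth ≤ k is either a constant or a function symbol applied to arguments of depth ≤ k−1, so N_k = 2 + N_{k-1}^2.
  N_0 = 2
  N_1 = 2 + 2^2 = 6
  N_2 = 2 + 6^2 = 38
So there are 38 ground terms available for substitution.
The clause has 1 distinct variable (x), which appears in the body. In the free term algebra distinct substitutions yield syntactically distinct ground instances.
Number of ground instances = 38.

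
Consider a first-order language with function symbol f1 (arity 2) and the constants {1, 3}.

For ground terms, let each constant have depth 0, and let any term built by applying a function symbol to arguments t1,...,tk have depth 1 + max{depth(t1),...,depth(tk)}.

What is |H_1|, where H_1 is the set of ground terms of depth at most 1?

Count level by level. With function symbols f1/2, the terms of depth ≤ k are the 2 constants together with each function applied to depth-≤(k−1) tuples, so N_k = 2 + N_{k-1}^2.
N_0 = 2
N_1 = 2 + 2^2 = 6
Explicitly: 1, 3, f1(1, 1), f1(1, 3), f1(3, 1), f1(3, 3).

6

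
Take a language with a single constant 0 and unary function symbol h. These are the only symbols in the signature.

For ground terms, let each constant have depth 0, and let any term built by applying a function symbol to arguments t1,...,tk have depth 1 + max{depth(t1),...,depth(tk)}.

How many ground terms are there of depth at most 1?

2

Write N_k for the number of ground terms of depth ≤ k. A term of depth ≤ k is either a constant or a function symbol applied to arguments of depth ≤ k−1, so N_k = 1 + N_{k-1}.
N_0 = 1
N_1 = 1 + 1 = 2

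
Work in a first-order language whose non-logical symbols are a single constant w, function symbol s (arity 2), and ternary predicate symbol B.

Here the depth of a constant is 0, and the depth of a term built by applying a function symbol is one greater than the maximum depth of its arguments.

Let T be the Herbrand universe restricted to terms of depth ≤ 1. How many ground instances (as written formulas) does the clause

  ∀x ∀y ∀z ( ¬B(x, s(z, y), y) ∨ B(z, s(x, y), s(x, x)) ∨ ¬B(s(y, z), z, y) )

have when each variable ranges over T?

8

Ground terms of depth ≤ 1:
  If N_k denotes the number of depth-≤k ground terms, the 1 constant gives N_0 = 1, and each function symbol of arity r contributes N_{k-1}^r new terms at level k: N_k = 1 + N_{k-1}^2.
  N_0 = 1
  N_1 = 1 + 1^2 = 2
  Explicitly: w, s(w, w).
So there are 2 ground terms available for substitution.
The clause has 3 distinct variables (x, y, z), each appearing in the body. In the free term algebra distinct substitutions yield syntactically distinct ground instances.
Number of ground instances = 2^3 = 8.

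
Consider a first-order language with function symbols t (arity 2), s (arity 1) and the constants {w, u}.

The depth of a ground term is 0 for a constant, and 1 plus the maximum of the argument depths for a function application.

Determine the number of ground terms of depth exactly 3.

If N_k denotes the number of depth-≤k ground terms, the 2 constants give N_0 = 2, and each function symbol of arity r contributes N_{k-1}^r new terms at level k: N_k = 2 + N_{k-1}^2 + N_{k-1}.
N_0 = 2
N_1 = 2 + 2^2 + 2 = 8
N_2 = 2 + 8^2 + 8 = 74
N_3 = 2 + 74^2 + 74 = 5552
Terms of depth exactly 3: N_3 − N_2 = 5552 − 74 = 5478.

5478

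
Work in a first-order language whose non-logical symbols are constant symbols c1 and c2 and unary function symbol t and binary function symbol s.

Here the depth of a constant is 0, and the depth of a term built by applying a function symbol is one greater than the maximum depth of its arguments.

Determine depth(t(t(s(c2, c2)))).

depth(s(c2, c2)) = 1 + max(0, 0) = 1
depth(t(s(c2, c2))) = 1 + depth(s(c2, c2)) = 1 + 1 = 2
depth(t(t(s(c2, c2)))) = 1 + depth(t(s(c2, c2))) = 1 + 2 = 3

3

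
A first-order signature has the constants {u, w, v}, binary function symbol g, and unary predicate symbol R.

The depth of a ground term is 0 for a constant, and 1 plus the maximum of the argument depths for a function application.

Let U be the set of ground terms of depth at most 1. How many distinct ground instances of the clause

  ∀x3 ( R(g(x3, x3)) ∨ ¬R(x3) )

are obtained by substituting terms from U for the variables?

12

Ground terms of depth ≤ 1:
  Write N_k for the number of ground terms of depth ≤ k. A term of depth ≤ k is either a constant or a function symbol applied to arguments of depth ≤ k−1, so N_k = 3 + N_{k-1}^2.
  N_0 = 3
  N_1 = 3 + 3^2 = 12
  Explicitly: u, w, v, g(u, u), g(u, w), g(u, v), g(w, u), g(w, w), g(w, v), g(v, u), g(v, w), g(v, v).
So there are 12 ground terms available for substitution.
The body mentions the single quantified variable x3; since ground terms form a free algebra, no two substitutions collapse to the same formula.
Number of ground instances = 12.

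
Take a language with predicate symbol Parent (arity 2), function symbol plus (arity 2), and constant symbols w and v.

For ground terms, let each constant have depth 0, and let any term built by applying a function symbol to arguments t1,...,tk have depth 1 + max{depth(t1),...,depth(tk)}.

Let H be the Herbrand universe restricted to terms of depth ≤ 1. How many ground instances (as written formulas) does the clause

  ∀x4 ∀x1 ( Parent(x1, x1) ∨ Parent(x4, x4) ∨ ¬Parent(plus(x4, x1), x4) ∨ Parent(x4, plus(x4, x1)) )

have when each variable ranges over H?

Ground terms of depth ≤ 1:
  Count level by level. With function symbols plus/2, the terms of depth ≤ k are the 2 constants together with each function applied to depth-≤(k−1) tuples, so N_k = 2 + N_{k-1}^2.
  N_0 = 2
  N_1 = 2 + 2^2 = 6
So there are 6 ground terms available for substitution.
There are 2 variables to instantiate (x4, x1), each occurring in at least one literal, so different choices give different ground instances.
Number of ground instances = 6^2 = 36.

36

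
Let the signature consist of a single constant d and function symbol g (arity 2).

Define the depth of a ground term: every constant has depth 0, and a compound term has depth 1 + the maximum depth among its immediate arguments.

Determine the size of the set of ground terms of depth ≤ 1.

If N_k denotes the number of depth-≤k ground terms, the 1 constant gives N_0 = 1, and each function symbol of arity r contributes N_{k-1}^r new terms at level k: N_k = 1 + N_{k-1}^2.
N_0 = 1
N_1 = 1 + 1^2 = 2
Explicitly: d, g(d, d).

2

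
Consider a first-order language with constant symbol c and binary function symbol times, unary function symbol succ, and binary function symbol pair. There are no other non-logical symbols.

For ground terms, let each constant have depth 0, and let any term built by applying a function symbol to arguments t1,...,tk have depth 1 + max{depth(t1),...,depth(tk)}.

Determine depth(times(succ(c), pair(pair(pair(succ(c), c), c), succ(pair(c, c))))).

5

depth(succ(c)) = 1 + depth(c) = 1 + 0 = 1
depth(pair(succ(c), c)) = 1 + max(1, 0) = 2
depth(pair(pair(succ(c), c), c)) = 1 + max(2, 0) = 3
depth(pair(c, c)) = 1 + max(0, 0) = 1
depth(succ(pair(c, c))) = 1 + depth(pair(c, c)) = 1 + 1 = 2
depth(pair(pair(pair(succ(c), c), c), succ(pair(c, c)))) = 1 + max(3, 2) = 4
depth(times(succ(c), pair(pair(pair(succ(c), c), c), succ(pair(c, c))))) = 1 + max(1, 4) = 5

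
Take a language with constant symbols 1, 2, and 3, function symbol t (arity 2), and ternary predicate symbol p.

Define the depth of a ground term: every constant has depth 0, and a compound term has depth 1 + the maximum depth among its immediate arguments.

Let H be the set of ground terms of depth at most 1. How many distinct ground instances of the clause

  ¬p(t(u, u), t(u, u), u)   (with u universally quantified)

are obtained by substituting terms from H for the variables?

12

Ground terms of depth ≤ 1:
  Write N_k for the number of ground terms of depth ≤ k. A term of depth ≤ k is either a constant or a function symbol applied to arguments of depth ≤ k−1, so N_k = 3 + N_{k-1}^2.
  N_0 = 3
  N_1 = 3 + 3^2 = 12
  Explicitly: 1, 2, 3, t(1, 1), t(1, 2), t(1, 3), t(2, 1), t(2, 2), t(2, 3), t(3, 1), t(3, 2), t(3, 3).
So there are 12 ground terms available for substitution.
The clause has 1 distinct variable (u), which appears in the body. In the free term algebra distinct substitutions yield syntactically distinct ground instances.
Number of ground instances = 12.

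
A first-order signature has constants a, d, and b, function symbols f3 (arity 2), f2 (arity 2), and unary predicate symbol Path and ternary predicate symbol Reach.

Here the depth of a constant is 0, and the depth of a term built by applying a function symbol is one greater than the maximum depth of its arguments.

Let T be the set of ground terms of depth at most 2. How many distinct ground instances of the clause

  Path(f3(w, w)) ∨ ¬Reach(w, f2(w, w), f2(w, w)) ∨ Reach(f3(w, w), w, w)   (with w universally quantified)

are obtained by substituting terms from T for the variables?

Ground terms of depth ≤ 2:
  Count level by level. With function symbols f3/2, f2/2, the terms of depth ≤ k are the 3 constants together with each function applied to depth-≤(k−1) tuples, so N_k = 3 + N_{k-1}^2 + N_{k-1}^2.
  N_0 = 3
  N_1 = 3 + 3^2 + 3^2 = 21
  N_2 = 3 + 21^2 + 21^2 = 885
So there are 885 ground terms available for substitution.
There is 1 variable to instantiate (w),  occurring in at least one literal, so different choices give different ground instances.
Number of ground instances = 885.

885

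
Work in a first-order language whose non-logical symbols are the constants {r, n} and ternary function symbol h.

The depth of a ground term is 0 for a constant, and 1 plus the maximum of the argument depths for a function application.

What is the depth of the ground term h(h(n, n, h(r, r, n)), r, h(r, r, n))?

3

depth(h(r, r, n)) = 1 + max(0, 0, 0) = 1
depth(h(n, n, h(r, r, n))) = 1 + max(0, 0, 1) = 2
depth(h(h(n, n, h(r, r, n)), r, h(r, r, n))) = 1 + max(2, 0, 1) = 3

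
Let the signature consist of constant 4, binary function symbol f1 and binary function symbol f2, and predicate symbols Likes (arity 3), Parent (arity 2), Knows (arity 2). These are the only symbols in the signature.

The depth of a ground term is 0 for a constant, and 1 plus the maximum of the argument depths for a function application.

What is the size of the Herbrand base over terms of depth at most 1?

45

First count ground terms of depth ≤ 1.
Write N_k for the number of ground terms of depth ≤ k. A term of depth ≤ k is either a constant or a function symbol applied to arguments of depth ≤ k−1, so N_k = 1 + N_{k-1}^2 + N_{k-1}^2.
N_0 = 1
N_1 = 1 + 1^2 + 1^2 = 3
Explicitly: 4, f1(4, 4), f2(4, 4).
So |H| = 3.
Ground atoms are formed by filling each argument slot of a predicate with a term from H, so an r-ary predicate gives |H|^r atoms:
  Likes: 3^3 = 27;  Parent: 3^2 = 9;  Knows: 3^2 = 9
Total ground atoms: 27 + 9 + 9 = 45.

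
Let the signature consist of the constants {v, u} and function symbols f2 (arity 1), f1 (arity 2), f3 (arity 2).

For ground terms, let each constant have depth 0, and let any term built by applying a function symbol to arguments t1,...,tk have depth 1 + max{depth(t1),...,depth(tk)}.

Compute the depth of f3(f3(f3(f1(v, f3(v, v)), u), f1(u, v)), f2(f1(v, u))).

depth(f3(v, v)) = 1 + max(0, 0) = 1
depth(f1(v, f3(v, v))) = 1 + max(0, 1) = 2
depth(f3(f1(v, f3(v, v)), u)) = 1 + max(2, 0) = 3
depth(f1(u, v)) = 1 + max(0, 0) = 1
depth(f3(f3(f1(v, f3(v, v)), u), f1(u, v))) = 1 + max(3, 1) = 4
depth(f1(v, u)) = 1 + max(0, 0) = 1
depth(f2(f1(v, u))) = 1 + depth(f1(v, u)) = 1 + 1 = 2
depth(f3(f3(f3(f1(v, f3(v, v)), u), f1(u, v)), f2(f1(v, u)))) = 1 + max(4, 2) = 5

5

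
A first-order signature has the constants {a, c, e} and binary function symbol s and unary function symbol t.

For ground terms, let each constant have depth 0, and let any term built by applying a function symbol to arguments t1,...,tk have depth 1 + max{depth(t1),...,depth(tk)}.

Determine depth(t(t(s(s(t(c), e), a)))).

5

depth(t(c)) = 1 + depth(c) = 1 + 0 = 1
depth(s(t(c), e)) = 1 + max(1, 0) = 2
depth(s(s(t(c), e), a)) = 1 + max(2, 0) = 3
depth(t(s(s(t(c), e), a))) = 1 + depth(s(s(t(c), e), a)) = 1 + 3 = 4
depth(t(t(s(s(t(c), e), a)))) = 1 + depth(t(s(s(t(c), e), a))) = 1 + 4 = 5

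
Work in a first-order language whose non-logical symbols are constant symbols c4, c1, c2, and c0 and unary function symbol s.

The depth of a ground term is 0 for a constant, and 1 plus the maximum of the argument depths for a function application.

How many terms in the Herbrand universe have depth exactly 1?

Let N_k count ground terms of depth at most k. Each non-constant term of depth ≤ k is some function symbol applied to depth-≤(k−1) arguments, giving N_k = 4 + N_{k-1}.
N_0 = 4
N_1 = 4 + 4 = 8
Terms of depth exactly 1: N_1 − N_0 = 8 − 4 = 4.

4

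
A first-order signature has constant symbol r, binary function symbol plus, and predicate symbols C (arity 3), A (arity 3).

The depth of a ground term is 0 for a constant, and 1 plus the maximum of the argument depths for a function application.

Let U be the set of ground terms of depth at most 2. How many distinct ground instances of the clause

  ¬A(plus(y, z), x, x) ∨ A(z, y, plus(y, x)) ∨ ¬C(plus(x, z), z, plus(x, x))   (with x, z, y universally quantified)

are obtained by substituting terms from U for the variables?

125

Ground terms of depth ≤ 2:
  Count level by level. With function symbols plus/2, the terms of depth ≤ k are the 1 constant together with each function applied to depth-≤(k−1) tuples, so N_k = 1 + N_{k-1}^2.
  N_0 = 1
  N_1 = 1 + 1^2 = 2
  N_2 = 1 + 2^2 = 5
So there are 5 ground terms available for substitution.
The body mentions every one of the 3 quantified variables; since ground terms form a free algebra, no two substitutions collapse to the same formula.
Number of ground instances = 5^3 = 125.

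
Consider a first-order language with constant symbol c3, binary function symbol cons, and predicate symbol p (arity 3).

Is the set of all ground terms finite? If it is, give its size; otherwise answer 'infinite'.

infinite

The signature has at least one function symbol (cons, arity 2) and at least one constant (c3).
Iterating cons gives infinitely many distinct ground terms: c3, cons(c3, c3), cons(cons(c3, c3), cons(c3, c3)), ...
So the Herbrand universe is infinite.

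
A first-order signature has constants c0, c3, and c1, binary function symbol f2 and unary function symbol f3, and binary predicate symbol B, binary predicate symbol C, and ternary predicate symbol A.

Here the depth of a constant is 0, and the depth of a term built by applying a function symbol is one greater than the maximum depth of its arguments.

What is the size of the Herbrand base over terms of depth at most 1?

3825

First count ground terms of depth ≤ 1.
If N_k denotes the number of depth-≤k ground terms, the 3 constants give N_0 = 3, and each function symbol of arity r contributes N_{k-1}^r new terms at level k: N_k = 3 + N_{k-1}^2 + N_{k-1}.
N_0 = 3
N_1 = 3 + 3^2 + 3 = 15
So |H| = 15.
Each predicate of arity r yields |H|^r ground atoms (one per choice of an r-tuple from H):
  B: 15^2 = 225;  C: 15^2 = 225;  A: 15^3 = 3375
Total ground atoms: 225 + 225 + 3375 = 3825.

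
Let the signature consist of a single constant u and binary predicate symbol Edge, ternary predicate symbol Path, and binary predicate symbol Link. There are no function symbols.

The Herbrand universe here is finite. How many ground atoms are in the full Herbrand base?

3

With no function symbols, the Herbrand universe is just the 1 constant.
Ground atoms per predicate: Edge: 1^2 = 1, Path: 1^3 = 1, Link: 1^2 = 1.
Herbrand base size = 1 + 1 + 1 = 3.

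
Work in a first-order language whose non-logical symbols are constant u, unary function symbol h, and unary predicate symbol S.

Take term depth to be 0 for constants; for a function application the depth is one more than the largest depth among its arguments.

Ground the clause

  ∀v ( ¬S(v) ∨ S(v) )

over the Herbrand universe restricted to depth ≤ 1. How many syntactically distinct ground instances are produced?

Ground terms of depth ≤ 1:
  Let N_k = |{terms of depth ≤ k}|. Then N_0 = 1 and N_k = 1 + N_{k-1} for k ≥ 1 (one summand per function symbol, arity giving the exponent).
  N_0 = 1
  N_1 = 1 + 1 = 2
  Explicitly: u, h(u).
So there are 2 ground terms available for substitution.
There is 1 variable to instantiate (v),  occurring in at least one literal, so different choices give different ground instances.
Number of ground instances = 2.

2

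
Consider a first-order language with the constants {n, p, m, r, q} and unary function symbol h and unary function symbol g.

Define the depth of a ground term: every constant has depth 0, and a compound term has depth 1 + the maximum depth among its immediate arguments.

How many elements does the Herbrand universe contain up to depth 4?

Write N_k for the number of ground terms of depth ≤ k. A term of depth ≤ k is either a constant or a function symbol applied to arguments of depth ≤ k−1, so N_k = 5 + N_{k-1} + N_{k-1}.
N_0 = 5
N_1 = 5 + 5 + 5 = 15
N_2 = 5 + 15 + 15 = 35
N_3 = 5 + 35 + 35 = 75
N_4 = 5 + 75 + 75 = 155

155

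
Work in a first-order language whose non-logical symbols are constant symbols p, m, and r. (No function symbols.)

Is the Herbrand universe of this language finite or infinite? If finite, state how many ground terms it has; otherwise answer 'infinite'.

3

There are no function symbols, so every ground term is one of the 3 constants.
The Herbrand universe is {p, m, r}, which is finite with 3 elements.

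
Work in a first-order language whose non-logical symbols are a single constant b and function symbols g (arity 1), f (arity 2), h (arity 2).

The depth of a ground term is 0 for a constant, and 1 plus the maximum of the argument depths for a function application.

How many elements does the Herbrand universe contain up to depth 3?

2776

Count level by level. With function symbols g/1, f/2, h/2, the terms of depth ≤ k are the 1 constant together with each function applied to depth-≤(k−1) tuples, so N_k = 1 + N_{k-1} + N_{k-1}^2 + N_{k-1}^2.
N_0 = 1
N_1 = 1 + 1 + 1^2 + 1^2 = 4
N_2 = 1 + 4 + 4^2 + 4^2 = 37
N_3 = 1 + 37 + 37^2 + 37^2 = 2776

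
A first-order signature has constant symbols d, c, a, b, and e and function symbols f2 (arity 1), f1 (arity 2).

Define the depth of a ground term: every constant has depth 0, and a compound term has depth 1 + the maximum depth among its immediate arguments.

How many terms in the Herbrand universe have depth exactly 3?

Let N_k count ground terms of depth at most k. Each non-constant term of depth ≤ k is some function symbol applied to depth-≤(k−1) arguments, giving N_k = 5 + N_{k-1} + N_{k-1}^2.
N_0 = 5
N_1 = 5 + 5 + 5^2 = 35
N_2 = 5 + 35 + 35^2 = 1265
N_3 = 5 + 1265 + 1265^2 = 1601495
Terms of depth exactly 3: N_3 − N_2 = 1601495 − 1265 = 1600230.

1600230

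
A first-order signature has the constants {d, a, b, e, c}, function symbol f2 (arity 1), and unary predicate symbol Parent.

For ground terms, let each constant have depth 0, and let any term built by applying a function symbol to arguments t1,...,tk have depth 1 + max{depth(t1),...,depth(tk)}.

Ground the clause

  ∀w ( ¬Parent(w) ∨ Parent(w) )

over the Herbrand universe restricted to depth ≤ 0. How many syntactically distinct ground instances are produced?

Ground terms of depth ≤ 0:
  If N_k denotes the number of depth-≤k ground terms, the 5 constants give N_0 = 5, and each function symbol of arity r contributes N_{k-1}^r new terms at level k: N_k = 5 + N_{k-1}.
  N_0 = 5
  Explicitly: d, a, b, e, c.
So there are 5 ground terms available for substitution.
The clause has 1 distinct variable (w), which appears in the body. In the free term algebra distinct substitutions yield syntactically distinct ground instances.
Number of ground instances = 5.

5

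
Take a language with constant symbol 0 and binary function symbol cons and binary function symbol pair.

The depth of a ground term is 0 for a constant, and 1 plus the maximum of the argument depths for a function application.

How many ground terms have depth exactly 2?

16

Write N_k for the number of ground terms of depth ≤ k. A term of depth ≤ k is either a constant or a function symbol applied to arguments of depth ≤ k−1, so N_k = 1 + N_{k-1}^2 + N_{k-1}^2.
N_0 = 1
N_1 = 1 + 1^2 + 1^2 = 3
N_2 = 1 + 3^2 + 3^2 = 19
Terms of depth exactly 2: N_2 − N_1 = 19 − 3 = 16.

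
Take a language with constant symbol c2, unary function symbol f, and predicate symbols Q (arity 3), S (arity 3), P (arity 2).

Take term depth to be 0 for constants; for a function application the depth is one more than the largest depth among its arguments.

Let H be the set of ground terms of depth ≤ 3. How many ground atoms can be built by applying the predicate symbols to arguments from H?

First count ground terms of depth ≤ 3.
Count level by level. With function symbols f/1, the terms of depth ≤ k are the 1 constant together with each function applied to depth-≤(k−1) tuples, so N_k = 1 + N_{k-1}.
N_0 = 1
N_1 = 1 + 1 = 2
N_2 = 1 + 2 = 3
N_3 = 1 + 3 = 4
Explicitly: c2, f(c2), f(f(c2)), f(f(f(c2))).
So |H| = 4.
For each predicate symbol, the number of ground atoms is |H| raised to its arity; summing:
  Q: 4^3 = 64;  S: 4^3 = 64;  P: 4^2 = 16
Total ground atoms: 64 + 64 + 16 = 144.

144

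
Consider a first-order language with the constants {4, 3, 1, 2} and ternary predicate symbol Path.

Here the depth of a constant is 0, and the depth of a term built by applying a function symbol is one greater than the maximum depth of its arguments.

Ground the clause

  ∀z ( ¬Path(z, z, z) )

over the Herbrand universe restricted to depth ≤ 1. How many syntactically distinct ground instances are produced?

Ground terms of depth ≤ 1:
  With no function symbols every ground term is a constant, so there are exactly 4 ground terms at every depth bound.
  N_0 = 4
  N_1 = 4
  Explicitly: 4, 3, 1, 2.
So there are 4 ground terms available for substitution.
The clause has 1 distinct variable (z), which appears in the body. In the free term algebra distinct substitutions yield syntactically distinct ground instances.
Number of ground instances = 4.

4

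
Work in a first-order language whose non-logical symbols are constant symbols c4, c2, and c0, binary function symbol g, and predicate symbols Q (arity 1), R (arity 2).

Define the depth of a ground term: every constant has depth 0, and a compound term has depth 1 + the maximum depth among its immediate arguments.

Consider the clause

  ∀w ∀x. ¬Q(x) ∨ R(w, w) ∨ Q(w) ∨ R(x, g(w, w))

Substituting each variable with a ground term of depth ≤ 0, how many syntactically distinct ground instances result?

Ground terms of depth ≤ 0:
  Let N_k count ground terms of depth at most k. Each non-constant term of depth ≤ k is some function symbol applied to depth-≤(k−1) arguments, giving N_k = 3 + N_{k-1}^2.
  N_0 = 3
  Explicitly: c4, c2, c0.
So there are 3 ground terms available for substitution.
The body mentions every one of the 2 quantified variables; since ground terms form a free algebra, no two substitutions collapse to the same formula.
Number of ground instances = 3^2 = 9.

9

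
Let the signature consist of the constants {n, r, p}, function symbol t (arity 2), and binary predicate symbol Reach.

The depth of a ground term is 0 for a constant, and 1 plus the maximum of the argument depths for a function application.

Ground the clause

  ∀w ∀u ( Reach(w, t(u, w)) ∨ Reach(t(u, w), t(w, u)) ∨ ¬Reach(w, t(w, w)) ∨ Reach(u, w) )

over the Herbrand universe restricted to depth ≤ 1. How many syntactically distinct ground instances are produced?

144

Ground terms of depth ≤ 1:
  If N_k denotes the number of depth-≤k ground terms, the 3 constants give N_0 = 3, and each function symbol of arity r contributes N_{k-1}^r new terms at level k: N_k = 3 + N_{k-1}^2.
  N_0 = 3
  N_1 = 3 + 3^2 = 12
So there are 12 ground terms available for substitution.
The body mentions every one of the 2 quantified variables; since ground terms form a free algebra, no two substitutions collapse to the same formula.
Number of ground instances = 12^2 = 144.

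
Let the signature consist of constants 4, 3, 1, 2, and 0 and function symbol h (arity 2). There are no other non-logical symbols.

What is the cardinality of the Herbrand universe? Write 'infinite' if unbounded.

infinite

The signature has at least one function symbol (h, arity 2) and at least one constant (4).
Iterating h gives infinitely many distinct ground terms: 4, h(4, 4), h(h(4, 4), h(4, 4)), ...
So the Herbrand universe is infinite.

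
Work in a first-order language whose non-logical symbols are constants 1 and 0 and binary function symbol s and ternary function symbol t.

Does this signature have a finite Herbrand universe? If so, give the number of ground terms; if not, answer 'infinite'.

infinite

The signature has at least one function symbol (s, arity 2) and at least one constant (1).
Iterating s gives infinitely many distinct ground terms: 1, s(1, 1), s(s(1, 1), s(1, 1)), ...
So the Herbrand universe is infinite.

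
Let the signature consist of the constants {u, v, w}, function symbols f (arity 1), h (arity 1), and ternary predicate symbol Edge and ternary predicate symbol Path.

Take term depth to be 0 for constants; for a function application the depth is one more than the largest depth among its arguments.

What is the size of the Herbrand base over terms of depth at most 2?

18522

First count ground terms of depth ≤ 2.
Let N_k count ground terms of depth at most k. Each non-constant term of depth ≤ k is some function symbol applied to depth-≤(k−1) arguments, giving N_k = 3 + N_{k-1} + N_{k-1}.
N_0 = 3
N_1 = 3 + 3 + 3 = 9
N_2 = 3 + 9 + 9 = 21
So |H| = 21.
Each predicate of arity r yields |H|^r ground atoms (one per choice of an r-tuple from H):
  Edge: 21^3 = 9261;  Path: 21^3 = 9261
Total ground atoms: 9261 + 9261 = 18522.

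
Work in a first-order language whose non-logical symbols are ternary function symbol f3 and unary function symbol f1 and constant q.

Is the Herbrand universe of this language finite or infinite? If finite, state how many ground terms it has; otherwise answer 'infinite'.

The signature has at least one function symbol (f3, arity 3) and at least one constant (q).
Iterating f3 gives infinitely many distinct ground terms: q, f3(q, q, q), f3(f3(q, q, q), f3(q, q, q), f3(q, q, q)), ...
So the Herbrand universe is infinite.

infinite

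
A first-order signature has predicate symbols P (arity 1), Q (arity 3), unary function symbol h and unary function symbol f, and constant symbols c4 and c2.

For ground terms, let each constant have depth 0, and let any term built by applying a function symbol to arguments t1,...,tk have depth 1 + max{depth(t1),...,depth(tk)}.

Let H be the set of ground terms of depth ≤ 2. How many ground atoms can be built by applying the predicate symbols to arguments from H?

2758

First count ground terms of depth ≤ 2.
Count level by level. With function symbols h/1, f/1, the terms of depth ≤ k are the 2 constants together with each function applied to depth-≤(k−1) tuples, so N_k = 2 + N_{k-1} + N_{k-1}.
N_0 = 2
N_1 = 2 + 2 + 2 = 6
N_2 = 2 + 6 + 6 = 14
So |H| = 14.
Ground atoms are formed by filling each argument slot of a predicate with a term from H, so an r-ary predicate gives |H|^r atoms:
  P: 14;  Q: 14^3 = 2744
Total ground atoms: 14 + 2744 = 2758.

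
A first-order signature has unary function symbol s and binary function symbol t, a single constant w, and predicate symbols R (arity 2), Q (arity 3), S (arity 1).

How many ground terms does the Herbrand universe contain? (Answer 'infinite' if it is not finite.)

infinite

The signature has at least one function symbol (s, arity 1) and at least one constant (w).
Iterating s gives infinitely many distinct ground terms: w, s(w), s(s(w)), ...
So the Herbrand universe is infinite.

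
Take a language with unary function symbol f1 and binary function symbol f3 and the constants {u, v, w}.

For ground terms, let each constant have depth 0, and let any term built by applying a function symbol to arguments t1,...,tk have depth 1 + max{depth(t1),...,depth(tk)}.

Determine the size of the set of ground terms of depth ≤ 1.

Write N_k for the number of ground terms of depth ≤ k. A term of depth ≤ k is either a constant or a function symbol applied to arguments of depth ≤ k−1, so N_k = 3 + N_{k-1} + N_{k-1}^2.
N_0 = 3
N_1 = 3 + 3 + 3^2 = 15

15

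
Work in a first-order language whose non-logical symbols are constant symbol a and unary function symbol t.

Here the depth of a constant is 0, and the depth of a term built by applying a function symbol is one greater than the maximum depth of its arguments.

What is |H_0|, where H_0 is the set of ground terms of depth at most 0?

Write N_k for the number of ground terms of depth ≤ k. A term of depth ≤ k is either a constant or a function symbol applied to arguments of depth ≤ k−1, so N_k = 1 + N_{k-1}.
N_0 = 1
Explicitly: a.

1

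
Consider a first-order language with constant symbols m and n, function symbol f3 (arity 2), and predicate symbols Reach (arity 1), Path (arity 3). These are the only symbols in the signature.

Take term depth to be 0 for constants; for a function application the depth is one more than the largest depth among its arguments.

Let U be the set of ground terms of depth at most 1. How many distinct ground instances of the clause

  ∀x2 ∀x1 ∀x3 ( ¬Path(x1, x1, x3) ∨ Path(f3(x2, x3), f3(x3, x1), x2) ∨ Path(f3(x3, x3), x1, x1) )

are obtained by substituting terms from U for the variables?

216

Ground terms of depth ≤ 1:
  Count level by level. With function symbols f3/2, the terms of depth ≤ k are the 2 constants together with each function applied to depth-≤(k−1) tuples, so N_k = 2 + N_{k-1}^2.
  N_0 = 2
  N_1 = 2 + 2^2 = 6
  Explicitly: m, n, f3(m, m), f3(m, n), f3(n, m), f3(n, n).
So there are 6 ground terms available for substitution.
The body mentions every one of the 3 quantified variables; since ground terms form a free algebra, no two substitutions collapse to the same formula.
Number of ground instances = 6^3 = 216.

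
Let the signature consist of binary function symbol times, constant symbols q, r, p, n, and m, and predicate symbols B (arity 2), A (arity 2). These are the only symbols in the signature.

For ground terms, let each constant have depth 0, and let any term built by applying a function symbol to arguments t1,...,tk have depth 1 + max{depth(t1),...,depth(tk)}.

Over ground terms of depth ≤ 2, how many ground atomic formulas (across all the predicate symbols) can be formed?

First count ground terms of depth ≤ 2.
Let N_k count ground terms of depth at most k. Each non-constant term of depth ≤ k is some function symbol applied to depth-≤(k−1) arguments, giving N_k = 5 + N_{k-1}^2.
N_0 = 5
N_1 = 5 + 5^2 = 30
N_2 = 5 + 30^2 = 905
So |H| = 905.
A ground atom is a predicate applied to a tuple of terms from H, so the count is the sum over predicates of |H|^arity:
  B: 905^2 = 819025;  A: 905^2 = 819025
Total ground atoms: 819025 + 819025 = 1638050.

1638050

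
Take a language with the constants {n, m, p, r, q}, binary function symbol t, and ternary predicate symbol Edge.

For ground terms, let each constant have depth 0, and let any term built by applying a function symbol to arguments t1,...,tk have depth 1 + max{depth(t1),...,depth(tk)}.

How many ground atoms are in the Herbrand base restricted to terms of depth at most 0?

125

First count ground terms of depth ≤ 0.
Let N_k count ground terms of depth at most k. Each non-constant term of depth ≤ k is some function symbol applied to depth-≤(k−1) arguments, giving N_k = 5 + N_{k-1}^2.
N_0 = 5
Explicitly: n, m, p, r, q.
So |H| = 5.
For each predicate symbol, the number of ground atoms is |H| raised to its arity; summing:
  Edge: 5^3 = 125
Total ground atoms: 125.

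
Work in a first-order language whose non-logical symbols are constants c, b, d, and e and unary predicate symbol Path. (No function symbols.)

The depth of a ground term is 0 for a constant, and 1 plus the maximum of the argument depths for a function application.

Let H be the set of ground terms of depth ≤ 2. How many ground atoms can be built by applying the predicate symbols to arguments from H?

4

First count ground terms of depth ≤ 2.
With no function symbols every ground term is a constant, so there are exactly 4 ground terms at every depth bound.
N_0 = 4
N_1 = 4
N_2 = 4
Explicitly: c, b, d, e.
So |H| = 4.
Each predicate of arity r yields |H|^r ground atoms (one per choice of an r-tuple from H):
  Path: 4
Total ground atoms: 4.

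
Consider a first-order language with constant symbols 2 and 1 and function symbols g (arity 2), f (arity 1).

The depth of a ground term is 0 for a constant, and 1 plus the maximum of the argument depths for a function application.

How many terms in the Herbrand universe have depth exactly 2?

Count level by level. With function symbols g/2, f/1, the terms of depth ≤ k are the 2 constants together with each function applied to depth-≤(k−1) tuples, so N_k = 2 + N_{k-1}^2 + N_{k-1}.
N_0 = 2
N_1 = 2 + 2^2 + 2 = 8
N_2 = 2 + 8^2 + 8 = 74
Terms of depth exactly 2: N_2 − N_1 = 74 − 8 = 66.

66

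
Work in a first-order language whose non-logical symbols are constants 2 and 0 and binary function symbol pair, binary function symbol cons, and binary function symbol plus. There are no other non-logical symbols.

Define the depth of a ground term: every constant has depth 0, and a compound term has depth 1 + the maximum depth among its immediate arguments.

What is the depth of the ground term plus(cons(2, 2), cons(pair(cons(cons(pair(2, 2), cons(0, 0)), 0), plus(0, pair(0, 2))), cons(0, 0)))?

6

depth(cons(2, 2)) = 1 + max(0, 0) = 1
depth(pair(2, 2)) = 1 + max(0, 0) = 1
depth(cons(0, 0)) = 1 + max(0, 0) = 1
depth(cons(pair(2, 2), cons(0, 0))) = 1 + max(1, 1) = 2
depth(cons(cons(pair(2, 2), cons(0, 0)), 0)) = 1 + max(2, 0) = 3
depth(pair(0, 2)) = 1 + max(0, 0) = 1
depth(plus(0, pair(0, 2))) = 1 + max(0, 1) = 2
depth(pair(cons(cons(pair(2, 2), cons(0, 0)), 0), plus(0, pair(0, 2)))) = 1 + max(3, 2) = 4
depth(cons(pair(cons(cons(pair(2, 2), cons(0, 0)), 0), plus(0, pair(0, 2))), cons(0, 0))) = 1 + max(4, 1) = 5
depth(plus(cons(2, 2), cons(pair(cons(cons(pair(2, 2), cons(0, 0)), 0), plus(0, pair(0, 2))), cons(0, 0)))) = 1 + max(1, 5) = 6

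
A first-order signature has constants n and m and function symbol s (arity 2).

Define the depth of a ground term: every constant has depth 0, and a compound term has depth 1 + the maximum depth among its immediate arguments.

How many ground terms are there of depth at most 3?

Let N_k count ground terms of depth at most k. Each non-constant term of depth ≤ k is some function symbol applied to depth-≤(k−1) arguments, giving N_k = 2 + N_{k-1}^2.
N_0 = 2
N_1 = 2 + 2^2 = 6
N_2 = 2 + 6^2 = 38
N_3 = 2 + 38^2 = 1446

1446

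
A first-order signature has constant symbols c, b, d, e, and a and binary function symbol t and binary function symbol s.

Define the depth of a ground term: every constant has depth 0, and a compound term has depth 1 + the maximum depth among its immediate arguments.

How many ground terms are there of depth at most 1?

55

Count level by level. With function symbols t/2, s/2, the terms of depth ≤ k are the 5 constants together with each function applied to depth-≤(k−1) tuples, so N_k = 5 + N_{k-1}^2 + N_{k-1}^2.
N_0 = 5
N_1 = 5 + 5^2 + 5^2 = 55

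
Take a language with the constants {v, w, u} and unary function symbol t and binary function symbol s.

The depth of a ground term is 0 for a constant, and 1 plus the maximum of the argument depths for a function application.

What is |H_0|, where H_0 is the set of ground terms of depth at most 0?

3

Let N_k = |{terms of depth ≤ k}|. Then N_0 = 3 and N_k = 3 + N_{k-1} + N_{k-1}^2 for k ≥ 1 (one summand per function symbol, arity giving the exponent).
N_0 = 3
Explicitly: v, w, u.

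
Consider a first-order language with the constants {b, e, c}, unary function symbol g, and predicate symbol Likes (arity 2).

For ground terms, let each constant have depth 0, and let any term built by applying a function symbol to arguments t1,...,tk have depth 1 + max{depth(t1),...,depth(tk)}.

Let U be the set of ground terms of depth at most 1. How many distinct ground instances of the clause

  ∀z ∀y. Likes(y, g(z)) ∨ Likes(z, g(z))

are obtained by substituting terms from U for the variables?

36

Ground terms of depth ≤ 1:
  Let N_k = |{terms of depth ≤ k}|. Then N_0 = 3 and N_k = 3 + N_{k-1} for k ≥ 1 (one summand per function symbol, arity giving the exponent).
  N_0 = 3
  N_1 = 3 + 3 = 6
  Explicitly: b, e, c, g(b), g(e), g(c).
So there are 6 ground terms available for substitution.
There are 2 variables to instantiate (z, y), each occurring in at least one literal, so different choices give different ground instances.
Number of ground instances = 6^2 = 36.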